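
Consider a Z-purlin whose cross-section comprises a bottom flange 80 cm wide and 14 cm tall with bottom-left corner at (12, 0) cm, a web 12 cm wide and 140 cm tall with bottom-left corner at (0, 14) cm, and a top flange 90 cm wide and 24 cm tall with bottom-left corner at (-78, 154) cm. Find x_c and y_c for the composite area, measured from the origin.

bottom flange: A = 80 × 14 = 1120.00, centroid at (52.00, 7.00).
web: A = 12 × 140 = 1680.00, centroid at (6.00, 84.00).
top flange: A = 90 × 24 = 2160.00, centroid at (-33.00, 166.00).
ΣA = 4960.00 cm²
ΣAx_c = (1120.00)(52.00) + (1680.00)(6.00) + (2160.00)(-33.00) = -2960.00 cm³
ΣAy_c = (1120.00)(7.00) + (1680.00)(84.00) + (2160.00)(166.00) = 507520.00 cm³
x_c = -2960.00 / 4960.00 = -0.60 cm
y_c = 507520.00 / 4960.00 = 102.32 cm

x_c = -0.60 cm, y_c = 102.32 cm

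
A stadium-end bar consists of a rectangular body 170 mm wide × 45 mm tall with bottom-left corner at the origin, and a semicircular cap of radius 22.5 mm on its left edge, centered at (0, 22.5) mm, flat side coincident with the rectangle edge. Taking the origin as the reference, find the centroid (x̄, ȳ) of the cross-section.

Part | A | x̄ᵢ | ȳᵢ | A·x̄ᵢ | A·ȳᵢ
rectangular body | 7650.00 | 85.00 | 22.50 | 650250.00 | 172125.00
semicircular end | 795.22 | -9.55 | 22.50 | -7593.75 | 17892.35
Σ | 8445.22 |  |  | 642656.25 | 190017.35
x̄ = 642656.25 / 8445.22 = 76.10 mm
ȳ = 190017.35 / 8445.22 = 22.50 mm

x̄ = 76.10 mm, ȳ = 22.50 mm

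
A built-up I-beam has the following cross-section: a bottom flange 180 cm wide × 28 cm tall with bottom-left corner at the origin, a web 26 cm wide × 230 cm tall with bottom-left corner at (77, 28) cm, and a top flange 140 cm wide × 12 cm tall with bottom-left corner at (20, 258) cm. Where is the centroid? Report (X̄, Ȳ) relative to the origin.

Part | A | x̄ᵢ | ȳᵢ | A·x̄ᵢ | A·ȳᵢ
bottom flange | 5040.00 | 90.00 | 14.00 | 453600.00 | 70560.00
web | 5980.00 | 90.00 | 143.00 | 538200.00 | 855140.00
top flange | 1680.00 | 90.00 | 264.00 | 151200.00 | 443520.00
Σ | 12700.00 |  |  | 1143000.00 | 1369220.00
X̄ = 1143000.00 / 12700.00 = 90.00 cm
Ȳ = 1369220.00 / 12700.00 = 107.81 cm

X̄ = 90.00 cm, Ȳ = 107.81 cm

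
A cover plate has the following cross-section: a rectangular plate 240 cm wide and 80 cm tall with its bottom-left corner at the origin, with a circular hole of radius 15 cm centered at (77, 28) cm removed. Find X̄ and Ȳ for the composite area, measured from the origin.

X̄ = 121.64 cm, Ȳ = 40.46 cm

Part | A | x̄ᵢ | ȳᵢ | A·x̄ᵢ | A·ȳᵢ
plate | 19200.00 | 120.00 | 40.00 | 2304000.00 | 768000.00
hole | -706.86 | 77.00 | 28.00 | -54428.09 | -19792.03
Σ | 18493.14 |  |  | 2249571.91 | 748207.97
X̄ = 2249571.91 / 18493.14 = 121.64 cm
Ȳ = 748207.97 / 18493.14 = 40.46 cm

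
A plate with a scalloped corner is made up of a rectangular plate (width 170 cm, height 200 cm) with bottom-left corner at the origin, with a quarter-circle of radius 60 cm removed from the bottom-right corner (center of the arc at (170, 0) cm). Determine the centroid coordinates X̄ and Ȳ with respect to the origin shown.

X̄ = 79.60 cm, Ȳ = 106.76 cm

plate: A = 170 × 200 = 34000.00, centroid at (85.00, 100.00).
removed quarter-circle: A = −¼π·60² = -2827.43, centroid at (144.54, 25.46).
ΣA = 31172.57 cm²
ΣAX̄ = (34000.00)(85.00) + (-2827.43)(144.54) = 2481336.32 cm³
ΣAȲ = (34000.00)(100.00) + (-2827.43)(25.46) = 3328000.00 cm³
X̄ = 2481336.32 / 31172.57 = 79.60 cm
Ȳ = 3328000.00 / 31172.57 = 106.76 cm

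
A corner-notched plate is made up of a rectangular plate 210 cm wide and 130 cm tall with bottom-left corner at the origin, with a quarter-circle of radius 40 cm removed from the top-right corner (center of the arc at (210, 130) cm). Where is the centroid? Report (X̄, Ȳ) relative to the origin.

X̄ = 100.75 cm, Ȳ = 62.68 cm

plate: A = 210 × 130 = 27300.00, centroid at (105.00, 65.00).
removed quarter-circle: A = −¼π·40² = -1256.64, centroid at (193.02, 113.02).
ΣA = 26043.36 cm², ΣAX̄ = 2623939.55 cm³, ΣAȲ = 1632470.52 cm³.
X̄ = 2623939.55/26043.36 = 100.75 cm; Ȳ = 1632470.52/26043.36 = 62.68 cm.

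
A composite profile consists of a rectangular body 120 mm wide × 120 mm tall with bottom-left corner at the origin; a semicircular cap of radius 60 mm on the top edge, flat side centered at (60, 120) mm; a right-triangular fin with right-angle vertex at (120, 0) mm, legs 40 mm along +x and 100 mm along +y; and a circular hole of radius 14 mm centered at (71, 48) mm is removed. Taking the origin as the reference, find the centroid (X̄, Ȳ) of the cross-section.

Part | A | x̄ᵢ | ȳᵢ | A·x̄ᵢ | A·ȳᵢ
rectangular body | 14400.00 | 60.00 | 60.00 | 864000.00 | 864000.00
semicircular top | 5654.87 | 60.00 | 145.46 | 339292.01 | 822584.01
triangular fin | 2000.00 | 133.33 | 33.33 | 266666.67 | 66666.67
hole | -615.75 | 71.00 | 48.00 | -43718.40 | -29556.10
Σ | 21439.11 |  |  | 1426240.27 | 1723694.58
X̄ = 1426240.27 / 21439.11 = 66.53 mm
Ȳ = 1723694.58 / 21439.11 = 80.40 mm

X̄ = 66.53 mm, Ȳ = 80.40 mm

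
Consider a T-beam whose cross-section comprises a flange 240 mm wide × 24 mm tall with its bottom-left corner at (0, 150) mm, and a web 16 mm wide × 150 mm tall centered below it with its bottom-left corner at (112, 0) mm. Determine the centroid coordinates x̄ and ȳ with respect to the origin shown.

x̄ = 120.00 mm, ȳ = 136.41 mm

web: A = 16 × 150 = 2400.00, centroid at (120.00, 75.00).
flange: A = 240 × 24 = 5760.00, centroid at (120.00, 162.00).
ΣA = 8160.00 mm²
ΣAx̄ = (2400.00)(120.00) + (5760.00)(120.00) = 979200.00 mm³
ΣAȳ = (2400.00)(75.00) + (5760.00)(162.00) = 1113120.00 mm³
x̄ = 979200.00 / 8160.00 = 120.00 mm
ȳ = 1113120.00 / 8160.00 = 136.41 mm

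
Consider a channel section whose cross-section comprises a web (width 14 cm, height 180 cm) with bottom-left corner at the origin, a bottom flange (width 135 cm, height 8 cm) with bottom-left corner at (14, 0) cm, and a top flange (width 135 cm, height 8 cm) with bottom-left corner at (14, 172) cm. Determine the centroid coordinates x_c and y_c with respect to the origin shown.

web: A = 14 × 180 = 2520.00, centroid at (7.00, 90.00).
bottom flange: A = 135 × 8 = 1080.00, centroid at (81.50, 4.00).
top flange: A = 135 × 8 = 1080.00, centroid at (81.50, 176.00).
ΣA = 4680.00 cm², ΣAx_c = 193680.00 cm³, ΣAy_c = 421200.00 cm³.
x_c = 193680.00/4680.00 = 41.38 cm; y_c = 421200.00/4680.00 = 90.00 cm.

x_c = 41.38 cm, y_c = 90.00 cm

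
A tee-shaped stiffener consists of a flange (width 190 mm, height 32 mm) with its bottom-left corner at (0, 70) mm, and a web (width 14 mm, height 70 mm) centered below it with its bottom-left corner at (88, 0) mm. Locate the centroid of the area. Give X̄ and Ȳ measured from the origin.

X̄ = 95.00 mm, Ȳ = 78.92 mm

web: A = 14 × 70 = 980.00, centroid at (95.00, 35.00).
flange: A = 190 × 32 = 6080.00, centroid at (95.00, 86.00).
ΣA = 7060.00 mm², ΣAX̄ = 670700.00 mm³, ΣAȲ = 557180.00 mm³.
X̄ = 670700.00/7060.00 = 95.00 mm; Ȳ = 557180.00/7060.00 = 78.92 mm.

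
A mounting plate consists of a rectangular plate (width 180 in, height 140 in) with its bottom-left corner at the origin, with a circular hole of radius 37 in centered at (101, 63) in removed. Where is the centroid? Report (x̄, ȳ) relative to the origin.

Part | A | x̄ᵢ | ȳᵢ | A·x̄ᵢ | A·ȳᵢ
plate | 25200.00 | 90.00 | 70.00 | 2268000.00 | 1764000.00
hole | -4300.84 | 101.00 | 63.00 | -434384.87 | -270952.94
Σ | 20899.16 |  |  | 1833615.13 | 1493047.06
x̄ = 1833615.13 / 20899.16 = 87.74 in
ȳ = 1493047.06 / 20899.16 = 71.44 in

x̄ = 87.74 in, ȳ = 71.44 in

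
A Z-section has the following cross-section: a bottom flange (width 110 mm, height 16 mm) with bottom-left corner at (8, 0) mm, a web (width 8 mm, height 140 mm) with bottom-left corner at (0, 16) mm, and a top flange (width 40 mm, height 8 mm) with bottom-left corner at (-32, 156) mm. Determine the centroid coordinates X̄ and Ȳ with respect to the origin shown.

Part | A | x̄ᵢ | ȳᵢ | A·x̄ᵢ | A·ȳᵢ
bottom flange | 1760.00 | 63.00 | 8.00 | 110880.00 | 14080.00
web | 1120.00 | 4.00 | 86.00 | 4480.00 | 96320.00
top flange | 320.00 | -12.00 | 160.00 | -3840.00 | 51200.00
Σ | 3200.00 |  |  | 111520.00 | 161600.00
X̄ = 111520.00 / 3200.00 = 34.85 mm
Ȳ = 161600.00 / 3200.00 = 50.50 mm

X̄ = 34.85 mm, Ȳ = 50.50 mm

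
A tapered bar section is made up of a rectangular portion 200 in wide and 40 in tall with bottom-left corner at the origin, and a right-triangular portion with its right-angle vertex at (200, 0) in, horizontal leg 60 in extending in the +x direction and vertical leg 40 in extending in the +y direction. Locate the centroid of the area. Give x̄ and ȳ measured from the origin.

x̄ = 115.65 in, ȳ = 19.13 in

rectangular portion: A = 200 × 40 = 8000.00, centroid at (100.00, 20.00).
triangular portion: A = ½·60·40 = 1200.00, centroid at (220.00, 13.33).
ΣA = 9200.00 in²
ΣAx̄ = (8000.00)(100.00) + (1200.00)(220.00) = 1064000.00 in³
ΣAȳ = (8000.00)(20.00) + (1200.00)(13.33) = 176000.00 in³
x̄ = 1064000.00 / 9200.00 = 115.65 in
ȳ = 176000.00 / 9200.00 = 19.13 in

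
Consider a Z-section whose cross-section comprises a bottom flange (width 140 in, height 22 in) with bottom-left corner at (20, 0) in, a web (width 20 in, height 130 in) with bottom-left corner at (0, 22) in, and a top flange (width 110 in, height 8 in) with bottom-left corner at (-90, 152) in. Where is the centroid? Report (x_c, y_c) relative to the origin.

x_c = 41.52 in, y_c = 60.57 in

bottom flange: A = 140 × 22 = 3080.00, centroid at (90.00, 11.00).
web: A = 20 × 130 = 2600.00, centroid at (10.00, 87.00).
top flange: A = 110 × 8 = 880.00, centroid at (-35.00, 156.00).
ΣA = 6560.00 in²
ΣAx_c = (3080.00)(90.00) + (2600.00)(10.00) + (880.00)(-35.00) = 272400.00 in³
ΣAy_c = (3080.00)(11.00) + (2600.00)(87.00) + (880.00)(156.00) = 397360.00 in³
x_c = 272400.00 / 6560.00 = 41.52 in
y_c = 397360.00 / 6560.00 = 60.57 in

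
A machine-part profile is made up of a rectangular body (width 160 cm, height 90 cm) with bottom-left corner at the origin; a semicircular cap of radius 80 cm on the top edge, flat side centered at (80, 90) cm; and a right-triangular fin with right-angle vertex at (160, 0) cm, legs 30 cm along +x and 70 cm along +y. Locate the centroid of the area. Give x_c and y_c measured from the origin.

rectangular body: A = 160 × 90 = 14400.00, centroid at (80.00, 45.00).
semicircular top: A = ½π·80² = 10053.10, centroid at (80.00, 123.95).
triangular fin: A = ½·30·70 = 1050.00, centroid at (170.00, 23.33).
ΣA = 25503.10 cm²
ΣAx_c = (14400.00)(80.00) + (10053.10)(80.00) + (1050.00)(170.00) = 2134747.72 cm³
ΣAy_c = (14400.00)(45.00) + (10053.10)(123.95) + (1050.00)(23.33) = 1918612.02 cm³
x_c = 2134747.72 / 25503.10 = 83.71 cm
y_c = 1918612.02 / 25503.10 = 75.23 cm

x_c = 83.71 cm, y_c = 75.23 cm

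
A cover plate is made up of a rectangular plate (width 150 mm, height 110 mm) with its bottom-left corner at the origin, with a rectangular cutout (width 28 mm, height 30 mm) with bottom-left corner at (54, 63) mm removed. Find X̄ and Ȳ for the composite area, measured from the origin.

X̄ = 75.38 mm, Ȳ = 53.77 mm

Part | A | x̄ᵢ | ȳᵢ | A·x̄ᵢ | A·ȳᵢ
plate | 16500.00 | 75.00 | 55.00 | 1237500.00 | 907500.00
hole | -840.00 | 68.00 | 78.00 | -57120.00 | -65520.00
Σ | 15660.00 |  |  | 1180380.00 | 841980.00
X̄ = 1180380.00 / 15660.00 = 75.38 mm
Ȳ = 841980.00 / 15660.00 = 53.77 mm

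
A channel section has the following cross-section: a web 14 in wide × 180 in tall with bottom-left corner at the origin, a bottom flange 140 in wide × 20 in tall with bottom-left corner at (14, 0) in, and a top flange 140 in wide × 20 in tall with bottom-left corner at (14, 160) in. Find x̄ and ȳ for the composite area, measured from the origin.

x̄ = 60.10 in, ȳ = 90.00 in

Part | A | x̄ᵢ | ȳᵢ | A·x̄ᵢ | A·ȳᵢ
web | 2520.00 | 7.00 | 90.00 | 17640.00 | 226800.00
bottom flange | 2800.00 | 84.00 | 10.00 | 235200.00 | 28000.00
top flange | 2800.00 | 84.00 | 170.00 | 235200.00 | 476000.00
Σ | 8120.00 |  |  | 488040.00 | 730800.00
x̄ = 488040.00 / 8120.00 = 60.10 in
ȳ = 730800.00 / 8120.00 = 90.00 in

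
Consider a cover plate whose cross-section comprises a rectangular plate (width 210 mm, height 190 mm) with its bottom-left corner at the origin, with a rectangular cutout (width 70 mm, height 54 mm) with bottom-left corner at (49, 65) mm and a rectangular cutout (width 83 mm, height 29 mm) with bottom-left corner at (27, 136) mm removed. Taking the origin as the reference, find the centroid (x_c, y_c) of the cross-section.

Part | A | x̄ᵢ | ȳᵢ | A·x̄ᵢ | A·ȳᵢ
plate | 39900.00 | 105.00 | 95.00 | 4189500.00 | 3790500.00
hole 1 | -3780.00 | 84.00 | 92.00 | -317520.00 | -347760.00
hole 2 | -2407.00 | 68.50 | 150.50 | -164879.50 | -362253.50
Σ | 33713.00 |  |  | 3707100.50 | 3080486.50
x_c = 3707100.50 / 33713.00 = 109.96 mm
y_c = 3080486.50 / 33713.00 = 91.37 mm

x_c = 109.96 mm, y_c = 91.37 mm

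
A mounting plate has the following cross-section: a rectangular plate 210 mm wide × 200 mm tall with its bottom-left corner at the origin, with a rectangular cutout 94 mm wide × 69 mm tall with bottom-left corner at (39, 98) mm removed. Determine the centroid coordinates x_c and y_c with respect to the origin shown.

plate: A = 210 × 200 = 42000.00, centroid at (105.00, 100.00).
hole: A = −(94 × 69) = -6486.00, centroid at (86.00, 132.50).
ΣA = 35514.00 mm²
ΣAx_c = (42000.00)(105.00) + (-6486.00)(86.00) = 3852204.00 mm³
ΣAy_c = (42000.00)(100.00) + (-6486.00)(132.50) = 3340605.00 mm³
x_c = 3852204.00 / 35514.00 = 108.47 mm
y_c = 3340605.00 / 35514.00 = 94.06 mm

x_c = 108.47 mm, y_c = 94.06 mm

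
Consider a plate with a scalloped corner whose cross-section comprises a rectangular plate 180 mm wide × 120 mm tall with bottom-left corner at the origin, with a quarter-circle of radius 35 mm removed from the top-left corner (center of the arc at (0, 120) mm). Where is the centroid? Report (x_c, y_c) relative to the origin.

x_c = 93.50 mm, y_c = 57.90 mm

plate: A = 180 × 120 = 21600.00, centroid at (90.00, 60.00).
removed quarter-circle: A = −¼π·35² = -962.11, centroid at (14.85, 105.15).
ΣA = 20637.89 mm², ΣAx_c = 1929708.33 mm³, ΣAy_c = 1194838.14 mm³.
x_c = 1929708.33/20637.89 = 93.50 mm; y_c = 1194838.14/20637.89 = 57.90 mm.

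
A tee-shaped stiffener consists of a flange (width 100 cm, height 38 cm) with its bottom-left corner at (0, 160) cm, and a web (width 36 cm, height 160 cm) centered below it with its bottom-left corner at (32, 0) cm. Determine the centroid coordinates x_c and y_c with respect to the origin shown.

x_c = 50.00 cm, y_c = 119.35 cm

web: A = 36 × 160 = 5760.00, centroid at (50.00, 80.00).
flange: A = 100 × 38 = 3800.00, centroid at (50.00, 179.00).
ΣA = 9560.00 cm², ΣAx_c = 478000.00 cm³, ΣAy_c = 1141000.00 cm³.
x_c = 478000.00/9560.00 = 50.00 cm; y_c = 1141000.00/9560.00 = 119.35 cm.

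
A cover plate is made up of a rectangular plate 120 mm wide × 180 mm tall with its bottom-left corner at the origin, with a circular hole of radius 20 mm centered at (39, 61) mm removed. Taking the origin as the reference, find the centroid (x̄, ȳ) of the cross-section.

plate: A = 120 × 180 = 21600.00, centroid at (60.00, 90.00).
hole: A = −π·20² = -1256.64, centroid at (39.00, 61.00).
ΣA = 20343.36 mm², ΣAx̄ = 1246991.15 mm³, ΣAȳ = 1867345.14 mm³.
x̄ = 1246991.15/20343.36 = 61.30 mm; ȳ = 1867345.14/20343.36 = 91.79 mm.

x̄ = 61.30 mm, ȳ = 91.79 mm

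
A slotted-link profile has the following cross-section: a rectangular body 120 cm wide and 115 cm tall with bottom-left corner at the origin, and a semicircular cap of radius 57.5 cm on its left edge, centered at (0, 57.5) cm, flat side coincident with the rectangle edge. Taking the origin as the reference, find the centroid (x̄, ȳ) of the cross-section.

rectangular body: A = 120 × 115 = 13800.00, centroid at (60.00, 57.50).
semicircular end: A = ½π·57.5² = 5193.45, centroid at (-24.40, 57.50).
ΣA = 18993.45 cm², ΣAx̄ = 701260.42 cm³, ΣAȳ = 1092123.11 cm³.
x̄ = 701260.42/18993.45 = 36.92 cm; ȳ = 1092123.11/18993.45 = 57.50 cm.

x̄ = 36.92 cm, ȳ = 57.50 cm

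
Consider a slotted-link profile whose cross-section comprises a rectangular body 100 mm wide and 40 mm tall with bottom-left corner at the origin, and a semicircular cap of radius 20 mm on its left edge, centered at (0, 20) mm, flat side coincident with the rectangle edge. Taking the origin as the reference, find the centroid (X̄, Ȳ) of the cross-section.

rectangular body: A = 100 × 40 = 4000.00, centroid at (50.00, 20.00).
semicircular end: A = ½π·20² = 628.32, centroid at (-8.49, 20.00).
ΣA = 4628.32 mm²
ΣAX̄ = (4000.00)(50.00) + (628.32)(-8.49) = 194666.67 mm³
ΣAȲ = (4000.00)(20.00) + (628.32)(20.00) = 92566.37 mm³
X̄ = 194666.67 / 4628.32 = 42.06 mm
Ȳ = 92566.37 / 4628.32 = 20.00 mm

X̄ = 42.06 mm, Ȳ = 20.00 mm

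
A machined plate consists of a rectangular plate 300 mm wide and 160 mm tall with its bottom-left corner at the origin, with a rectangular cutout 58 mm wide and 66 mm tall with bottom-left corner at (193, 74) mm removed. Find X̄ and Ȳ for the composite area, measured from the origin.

X̄ = 143.76 mm, Ȳ = 77.66 mm

plate: A = 300 × 160 = 48000.00, centroid at (150.00, 80.00).
hole: A = −(58 × 66) = -3828.00, centroid at (222.00, 107.00).
ΣA = 44172.00 mm²
ΣAX̄ = (48000.00)(150.00) + (-3828.00)(222.00) = 6350184.00 mm³
ΣAȲ = (48000.00)(80.00) + (-3828.00)(107.00) = 3430404.00 mm³
X̄ = 6350184.00 / 44172.00 = 143.76 mm
Ȳ = 3430404.00 / 44172.00 = 77.66 mm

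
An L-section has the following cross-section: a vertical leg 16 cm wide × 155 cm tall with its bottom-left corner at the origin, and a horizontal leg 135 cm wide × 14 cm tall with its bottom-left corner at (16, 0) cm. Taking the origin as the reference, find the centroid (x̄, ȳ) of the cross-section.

x̄ = 40.65 cm, ȳ = 47.01 cm

vertical leg: A = 16 × 155 = 2480.00, centroid at (8.00, 77.50).
horizontal leg: A = 135 × 14 = 1890.00, centroid at (83.50, 7.00).
ΣA = 4370.00 cm², ΣAx̄ = 177655.00 cm³, ΣAȳ = 205430.00 cm³.
x̄ = 177655.00/4370.00 = 40.65 cm; ȳ = 205430.00/4370.00 = 47.01 cm.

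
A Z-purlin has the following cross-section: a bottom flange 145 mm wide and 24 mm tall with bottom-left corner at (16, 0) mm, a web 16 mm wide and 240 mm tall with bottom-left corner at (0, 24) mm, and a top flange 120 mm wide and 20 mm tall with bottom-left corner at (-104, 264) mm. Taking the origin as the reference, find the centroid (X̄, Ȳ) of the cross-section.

X̄ = 23.98 mm, Ȳ = 128.84 mm

Part | A | x̄ᵢ | ȳᵢ | A·x̄ᵢ | A·ȳᵢ
bottom flange | 3480.00 | 88.50 | 12.00 | 307980.00 | 41760.00
web | 3840.00 | 8.00 | 144.00 | 30720.00 | 552960.00
top flange | 2400.00 | -44.00 | 274.00 | -105600.00 | 657600.00
Σ | 9720.00 |  |  | 233100.00 | 1252320.00
X̄ = 233100.00 / 9720.00 = 23.98 mm
Ȳ = 1252320.00 / 9720.00 = 128.84 mm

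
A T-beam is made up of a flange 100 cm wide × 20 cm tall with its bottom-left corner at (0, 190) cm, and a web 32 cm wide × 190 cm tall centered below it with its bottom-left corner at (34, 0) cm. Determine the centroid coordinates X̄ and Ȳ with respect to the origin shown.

X̄ = 50.00 cm, Ȳ = 120.99 cm

web: A = 32 × 190 = 6080.00, centroid at (50.00, 95.00).
flange: A = 100 × 20 = 2000.00, centroid at (50.00, 200.00).
ΣA = 8080.00 cm²
ΣAX̄ = (6080.00)(50.00) + (2000.00)(50.00) = 404000.00 cm³
ΣAȲ = (6080.00)(95.00) + (2000.00)(200.00) = 977600.00 cm³
X̄ = 404000.00 / 8080.00 = 50.00 cm
Ȳ = 977600.00 / 8080.00 = 120.99 cm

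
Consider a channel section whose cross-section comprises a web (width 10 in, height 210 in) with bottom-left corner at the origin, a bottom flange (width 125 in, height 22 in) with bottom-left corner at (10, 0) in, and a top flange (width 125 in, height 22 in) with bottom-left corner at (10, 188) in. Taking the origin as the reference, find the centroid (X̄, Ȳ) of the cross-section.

web: A = 10 × 210 = 2100.00, centroid at (5.00, 105.00).
bottom flange: A = 125 × 22 = 2750.00, centroid at (72.50, 11.00).
top flange: A = 125 × 22 = 2750.00, centroid at (72.50, 199.00).
ΣA = 7600.00 in²
ΣAX̄ = (2100.00)(5.00) + (2750.00)(72.50) + (2750.00)(72.50) = 409250.00 in³
ΣAȲ = (2100.00)(105.00) + (2750.00)(11.00) + (2750.00)(199.00) = 798000.00 in³
X̄ = 409250.00 / 7600.00 = 53.85 in
Ȳ = 798000.00 / 7600.00 = 105.00 in

X̄ = 53.85 in, Ȳ = 105.00 in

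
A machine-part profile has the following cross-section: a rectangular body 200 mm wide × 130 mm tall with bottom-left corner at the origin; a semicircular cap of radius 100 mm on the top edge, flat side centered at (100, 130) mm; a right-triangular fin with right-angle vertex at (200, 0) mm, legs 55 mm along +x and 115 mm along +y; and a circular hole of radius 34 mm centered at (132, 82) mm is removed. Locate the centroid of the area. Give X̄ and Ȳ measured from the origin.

X̄ = 106.26 mm, Ȳ = 102.38 mm

rectangular body: A = 200 × 130 = 26000.00, centroid at (100.00, 65.00).
semicircular top: A = ½π·100² = 15707.96, centroid at (100.00, 172.44).
triangular fin: A = ½·55·115 = 3162.50, centroid at (218.33, 38.33).
hole: A = −π·34² = -3631.68, centroid at (132.00, 82.00).
ΣA = 41238.78 mm², ΣAX̄ = 4381893.59 mm³, ΣAȲ = 4222133.21 mm³.
X̄ = 4381893.59/41238.78 = 106.26 mm; Ȳ = 4222133.21/41238.78 = 102.38 mm.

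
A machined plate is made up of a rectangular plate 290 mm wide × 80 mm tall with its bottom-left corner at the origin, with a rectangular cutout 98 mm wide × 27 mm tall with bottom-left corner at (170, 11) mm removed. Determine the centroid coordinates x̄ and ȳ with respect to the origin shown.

plate: A = 290 × 80 = 23200.00, centroid at (145.00, 40.00).
hole: A = −(98 × 27) = -2646.00, centroid at (219.00, 24.50).
ΣA = 20554.00 mm²
ΣAx̄ = (23200.00)(145.00) + (-2646.00)(219.00) = 2784526.00 mm³
ΣAȳ = (23200.00)(40.00) + (-2646.00)(24.50) = 863173.00 mm³
x̄ = 2784526.00 / 20554.00 = 135.47 mm
ȳ = 863173.00 / 20554.00 = 42.00 mm

x̄ = 135.47 mm, ȳ = 42.00 mm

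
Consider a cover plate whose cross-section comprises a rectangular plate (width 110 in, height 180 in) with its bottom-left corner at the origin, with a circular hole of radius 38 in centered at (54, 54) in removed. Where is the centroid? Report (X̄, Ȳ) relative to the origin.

plate: A = 110 × 180 = 19800.00, centroid at (55.00, 90.00).
hole: A = −π·38² = -4536.46, centroid at (54.00, 54.00).
ΣA = 15263.54 in²
ΣAX̄ = (19800.00)(55.00) + (-4536.46)(54.00) = 844031.17 in³
ΣAȲ = (19800.00)(90.00) + (-4536.46)(54.00) = 1537031.17 in³
X̄ = 844031.17 / 15263.54 = 55.30 in
Ȳ = 1537031.17 / 15263.54 = 100.70 in

X̄ = 55.30 in, Ȳ = 100.70 in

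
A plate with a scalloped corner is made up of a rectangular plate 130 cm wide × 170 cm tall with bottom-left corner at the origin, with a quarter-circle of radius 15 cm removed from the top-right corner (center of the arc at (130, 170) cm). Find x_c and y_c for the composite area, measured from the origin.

plate: A = 130 × 170 = 22100.00, centroid at (65.00, 85.00).
removed quarter-circle: A = −¼π·15² = -176.71, centroid at (123.63, 163.63).
ΣA = 21923.29 cm²
ΣAx_c = (22100.00)(65.00) + (-176.71)(123.63) = 1414652.10 cm³
ΣAy_c = (22100.00)(85.00) + (-176.71)(163.63) = 1849583.52 cm³
x_c = 1414652.10 / 21923.29 = 64.53 cm
y_c = 1849583.52 / 21923.29 = 84.37 cm

x_c = 64.53 cm, y_c = 84.37 cm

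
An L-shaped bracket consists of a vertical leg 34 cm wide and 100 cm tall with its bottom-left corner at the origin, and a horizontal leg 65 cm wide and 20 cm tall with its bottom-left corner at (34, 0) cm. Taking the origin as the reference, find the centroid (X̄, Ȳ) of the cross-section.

X̄ = 30.69 cm, Ȳ = 38.94 cm

Part | A | x̄ᵢ | ȳᵢ | A·x̄ᵢ | A·ȳᵢ
vertical leg | 3400.00 | 17.00 | 50.00 | 57800.00 | 170000.00
horizontal leg | 1300.00 | 66.50 | 10.00 | 86450.00 | 13000.00
Σ | 4700.00 |  |  | 144250.00 | 183000.00
X̄ = 144250.00 / 4700.00 = 30.69 cm
Ȳ = 183000.00 / 4700.00 = 38.94 cm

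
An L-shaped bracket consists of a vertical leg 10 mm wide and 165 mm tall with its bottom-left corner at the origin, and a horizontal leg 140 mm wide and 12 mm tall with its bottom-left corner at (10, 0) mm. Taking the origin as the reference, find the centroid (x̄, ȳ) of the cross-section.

vertical leg: A = 10 × 165 = 1650.00, centroid at (5.00, 82.50).
horizontal leg: A = 140 × 12 = 1680.00, centroid at (80.00, 6.00).
ΣA = 3330.00 mm²
ΣAx̄ = (1650.00)(5.00) + (1680.00)(80.00) = 142650.00 mm³
ΣAȳ = (1650.00)(82.50) + (1680.00)(6.00) = 146205.00 mm³
x̄ = 142650.00 / 3330.00 = 42.84 mm
ȳ = 146205.00 / 3330.00 = 43.91 mm

x̄ = 42.84 mm, ȳ = 43.91 mm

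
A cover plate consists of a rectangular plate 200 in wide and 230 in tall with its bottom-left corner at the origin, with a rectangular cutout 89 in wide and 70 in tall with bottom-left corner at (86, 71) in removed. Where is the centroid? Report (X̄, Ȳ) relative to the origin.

Part | A | x̄ᵢ | ȳᵢ | A·x̄ᵢ | A·ȳᵢ
plate | 46000.00 | 100.00 | 115.00 | 4600000.00 | 5290000.00
hole | -6230.00 | 130.50 | 106.00 | -813015.00 | -660380.00
Σ | 39770.00 |  |  | 3786985.00 | 4629620.00
X̄ = 3786985.00 / 39770.00 = 95.22 in
Ȳ = 4629620.00 / 39770.00 = 116.41 in

X̄ = 95.22 in, Ȳ = 116.41 in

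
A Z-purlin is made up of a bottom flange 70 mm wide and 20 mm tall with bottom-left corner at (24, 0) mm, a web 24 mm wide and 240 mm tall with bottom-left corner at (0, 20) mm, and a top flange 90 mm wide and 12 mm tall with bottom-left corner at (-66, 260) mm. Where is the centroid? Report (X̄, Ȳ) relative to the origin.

bottom flange: A = 70 × 20 = 1400.00, centroid at (59.00, 10.00).
web: A = 24 × 240 = 5760.00, centroid at (12.00, 140.00).
top flange: A = 90 × 12 = 1080.00, centroid at (-21.00, 266.00).
ΣA = 8240.00 mm², ΣAX̄ = 129040.00 mm³, ΣAȲ = 1107680.00 mm³.
X̄ = 129040.00/8240.00 = 15.66 mm; Ȳ = 1107680.00/8240.00 = 134.43 mm.

X̄ = 15.66 mm, Ȳ = 134.43 mm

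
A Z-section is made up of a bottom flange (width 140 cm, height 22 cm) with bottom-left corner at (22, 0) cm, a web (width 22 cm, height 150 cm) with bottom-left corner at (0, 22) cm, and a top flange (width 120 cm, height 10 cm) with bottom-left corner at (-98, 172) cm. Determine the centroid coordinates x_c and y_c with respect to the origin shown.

bottom flange: A = 140 × 22 = 3080.00, centroid at (92.00, 11.00).
web: A = 22 × 150 = 3300.00, centroid at (11.00, 97.00).
top flange: A = 120 × 10 = 1200.00, centroid at (-38.00, 177.00).
ΣA = 7580.00 cm², ΣAx_c = 274060.00 cm³, ΣAy_c = 566380.00 cm³.
x_c = 274060.00/7580.00 = 36.16 cm; y_c = 566380.00/7580.00 = 74.72 cm.

x_c = 36.16 cm, y_c = 74.72 cm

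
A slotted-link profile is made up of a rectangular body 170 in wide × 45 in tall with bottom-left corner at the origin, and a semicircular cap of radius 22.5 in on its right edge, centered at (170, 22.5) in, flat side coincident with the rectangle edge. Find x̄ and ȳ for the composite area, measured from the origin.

rectangular body: A = 170 × 45 = 7650.00, centroid at (85.00, 22.50).
semicircular end: A = ½π·22.5² = 795.22, centroid at (179.55, 22.50).
ΣA = 8445.22 in²
ΣAx̄ = (7650.00)(85.00) + (795.22)(179.55) = 793030.41 in³
ΣAȳ = (7650.00)(22.50) + (795.22)(22.50) = 190017.35 in³
x̄ = 793030.41 / 8445.22 = 93.90 in
ȳ = 190017.35 / 8445.22 = 22.50 in

x̄ = 93.90 in, ȳ = 22.50 in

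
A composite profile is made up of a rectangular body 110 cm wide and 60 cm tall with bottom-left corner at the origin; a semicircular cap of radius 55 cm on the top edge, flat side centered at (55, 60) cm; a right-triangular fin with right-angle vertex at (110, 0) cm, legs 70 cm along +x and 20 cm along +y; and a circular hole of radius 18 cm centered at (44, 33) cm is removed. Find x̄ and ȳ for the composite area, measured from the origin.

x̄ = 60.98 cm, ȳ = 51.21 cm

Part | A | x̄ᵢ | ȳᵢ | A·x̄ᵢ | A·ȳᵢ
rectangular body | 6600.00 | 55.00 | 30.00 | 363000.00 | 198000.00
semicircular top | 4751.66 | 55.00 | 83.34 | 261341.24 | 396016.20
triangular fin | 700.00 | 133.33 | 6.67 | 93333.33 | 4666.67
hole | -1017.88 | 44.00 | 33.00 | -44786.54 | -33589.91
Σ | 11033.78 |  |  | 672888.03 | 565092.96
x̄ = 672888.03 / 11033.78 = 60.98 cm
ȳ = 565092.96 / 11033.78 = 51.21 cm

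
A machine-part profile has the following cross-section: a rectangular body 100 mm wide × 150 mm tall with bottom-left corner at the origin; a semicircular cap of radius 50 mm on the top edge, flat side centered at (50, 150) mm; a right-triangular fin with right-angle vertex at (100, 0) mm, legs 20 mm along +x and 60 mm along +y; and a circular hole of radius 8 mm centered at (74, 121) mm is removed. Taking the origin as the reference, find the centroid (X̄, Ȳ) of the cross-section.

rectangular body: A = 100 × 150 = 15000.00, centroid at (50.00, 75.00).
semicircular top: A = ½π·50² = 3926.99, centroid at (50.00, 171.22).
triangular fin: A = ½·20·60 = 600.00, centroid at (106.67, 20.00).
hole: A = −π·8² = -201.06, centroid at (74.00, 121.00).
ΣA = 19325.93 mm²
ΣAX̄ = (15000.00)(50.00) + (3926.99)(50.00) + (600.00)(106.67) + (-201.06)(74.00) = 995470.96 mm³
ΣAȲ = (15000.00)(75.00) + (3926.99)(171.22) + (600.00)(20.00) + (-201.06)(121.00) = 1785053.46 mm³
X̄ = 995470.96 / 19325.93 = 51.51 mm
Ȳ = 1785053.46 / 19325.93 = 92.37 mm

X̄ = 51.51 mm, Ȳ = 92.37 mm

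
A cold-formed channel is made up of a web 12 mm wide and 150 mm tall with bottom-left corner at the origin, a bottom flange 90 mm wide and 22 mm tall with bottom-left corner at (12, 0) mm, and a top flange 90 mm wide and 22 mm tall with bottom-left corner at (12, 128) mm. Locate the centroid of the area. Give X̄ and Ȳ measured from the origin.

web: A = 12 × 150 = 1800.00, centroid at (6.00, 75.00).
bottom flange: A = 90 × 22 = 1980.00, centroid at (57.00, 11.00).
top flange: A = 90 × 22 = 1980.00, centroid at (57.00, 139.00).
ΣA = 5760.00 mm²
ΣAX̄ = (1800.00)(6.00) + (1980.00)(57.00) + (1980.00)(57.00) = 236520.00 mm³
ΣAȲ = (1800.00)(75.00) + (1980.00)(11.00) + (1980.00)(139.00) = 432000.00 mm³
X̄ = 236520.00 / 5760.00 = 41.06 mm
Ȳ = 432000.00 / 5760.00 = 75.00 mm

X̄ = 41.06 mm, Ȳ = 75.00 mm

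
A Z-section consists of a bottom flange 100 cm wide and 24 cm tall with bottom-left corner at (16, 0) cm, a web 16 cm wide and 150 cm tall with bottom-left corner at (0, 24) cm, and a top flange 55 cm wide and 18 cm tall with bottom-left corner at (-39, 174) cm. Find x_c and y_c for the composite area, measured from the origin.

bottom flange: A = 100 × 24 = 2400.00, centroid at (66.00, 12.00).
web: A = 16 × 150 = 2400.00, centroid at (8.00, 99.00).
top flange: A = 55 × 18 = 990.00, centroid at (-11.50, 183.00).
ΣA = 5790.00 cm², ΣAx_c = 166215.00 cm³, ΣAy_c = 447570.00 cm³.
x_c = 166215.00/5790.00 = 28.71 cm; y_c = 447570.00/5790.00 = 77.30 cm.

x_c = 28.71 cm, y_c = 77.30 cm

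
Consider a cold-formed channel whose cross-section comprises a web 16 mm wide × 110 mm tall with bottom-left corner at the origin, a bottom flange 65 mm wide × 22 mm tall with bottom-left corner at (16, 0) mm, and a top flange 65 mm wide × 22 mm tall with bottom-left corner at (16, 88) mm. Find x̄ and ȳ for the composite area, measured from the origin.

Part | A | x̄ᵢ | ȳᵢ | A·x̄ᵢ | A·ȳᵢ
web | 1760.00 | 8.00 | 55.00 | 14080.00 | 96800.00
bottom flange | 1430.00 | 48.50 | 11.00 | 69355.00 | 15730.00
top flange | 1430.00 | 48.50 | 99.00 | 69355.00 | 141570.00
Σ | 4620.00 |  |  | 152790.00 | 254100.00
x̄ = 152790.00 / 4620.00 = 33.07 mm
ȳ = 254100.00 / 4620.00 = 55.00 mm

x̄ = 33.07 mm, ȳ = 55.00 mm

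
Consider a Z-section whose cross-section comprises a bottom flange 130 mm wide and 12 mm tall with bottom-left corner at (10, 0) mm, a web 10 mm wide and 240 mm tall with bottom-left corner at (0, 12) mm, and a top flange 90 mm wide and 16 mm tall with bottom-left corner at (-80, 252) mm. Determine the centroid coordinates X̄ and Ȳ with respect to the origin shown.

bottom flange: A = 130 × 12 = 1560.00, centroid at (75.00, 6.00).
web: A = 10 × 240 = 2400.00, centroid at (5.00, 132.00).
top flange: A = 90 × 16 = 1440.00, centroid at (-35.00, 260.00).
ΣA = 5400.00 mm², ΣAX̄ = 78600.00 mm³, ΣAȲ = 700560.00 mm³.
X̄ = 78600.00/5400.00 = 14.56 mm; Ȳ = 700560.00/5400.00 = 129.73 mm.

X̄ = 14.56 mm, Ȳ = 129.73 mm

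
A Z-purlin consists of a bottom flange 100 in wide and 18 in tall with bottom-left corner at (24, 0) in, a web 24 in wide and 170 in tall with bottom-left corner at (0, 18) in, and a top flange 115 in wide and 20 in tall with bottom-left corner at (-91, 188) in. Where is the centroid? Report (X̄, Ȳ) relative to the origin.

bottom flange: A = 100 × 18 = 1800.00, centroid at (74.00, 9.00).
web: A = 24 × 170 = 4080.00, centroid at (12.00, 103.00).
top flange: A = 115 × 20 = 2300.00, centroid at (-33.50, 198.00).
ΣA = 8180.00 in², ΣAX̄ = 105110.00 in³, ΣAȲ = 891840.00 in³.
X̄ = 105110.00/8180.00 = 12.85 in; Ȳ = 891840.00/8180.00 = 109.03 in.

X̄ = 12.85 in, Ȳ = 109.03 in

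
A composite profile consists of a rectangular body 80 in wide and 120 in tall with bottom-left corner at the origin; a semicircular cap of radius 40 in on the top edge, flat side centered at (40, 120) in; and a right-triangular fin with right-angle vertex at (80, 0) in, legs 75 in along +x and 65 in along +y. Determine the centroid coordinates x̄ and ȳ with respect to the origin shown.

Part | A | x̄ᵢ | ȳᵢ | A·x̄ᵢ | A·ȳᵢ
rectangular body | 9600.00 | 40.00 | 60.00 | 384000.00 | 576000.00
semicircular top | 2513.27 | 40.00 | 136.98 | 100530.96 | 344259.56
triangular fin | 2437.50 | 105.00 | 21.67 | 255937.50 | 52812.50
Σ | 14550.77 |  |  | 740468.46 | 973072.06
x̄ = 740468.46 / 14550.77 = 50.89 in
ȳ = 973072.06 / 14550.77 = 66.87 in

x̄ = 50.89 in, ȳ = 66.87 in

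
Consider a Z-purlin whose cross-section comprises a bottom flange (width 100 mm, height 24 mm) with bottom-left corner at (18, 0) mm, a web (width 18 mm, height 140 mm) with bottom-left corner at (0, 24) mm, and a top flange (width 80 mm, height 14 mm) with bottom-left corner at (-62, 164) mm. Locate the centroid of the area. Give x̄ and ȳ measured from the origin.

x̄ = 26.70 mm, ȳ = 75.70 mm

bottom flange: A = 100 × 24 = 2400.00, centroid at (68.00, 12.00).
web: A = 18 × 140 = 2520.00, centroid at (9.00, 94.00).
top flange: A = 80 × 14 = 1120.00, centroid at (-22.00, 171.00).
ΣA = 6040.00 mm²
ΣAx̄ = (2400.00)(68.00) + (2520.00)(9.00) + (1120.00)(-22.00) = 161240.00 mm³
ΣAȳ = (2400.00)(12.00) + (2520.00)(94.00) + (1120.00)(171.00) = 457200.00 mm³
x̄ = 161240.00 / 6040.00 = 26.70 mm
ȳ = 457200.00 / 6040.00 = 75.70 mm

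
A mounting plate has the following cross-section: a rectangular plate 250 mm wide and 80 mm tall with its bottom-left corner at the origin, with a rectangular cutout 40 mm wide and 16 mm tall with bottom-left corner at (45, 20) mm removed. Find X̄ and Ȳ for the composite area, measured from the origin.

Part | A | x̄ᵢ | ȳᵢ | A·x̄ᵢ | A·ȳᵢ
plate | 20000.00 | 125.00 | 40.00 | 2500000.00 | 800000.00
hole | -640.00 | 65.00 | 28.00 | -41600.00 | -17920.00
Σ | 19360.00 |  |  | 2458400.00 | 782080.00
X̄ = 2458400.00 / 19360.00 = 126.98 mm
Ȳ = 782080.00 / 19360.00 = 40.40 mm

X̄ = 126.98 mm, Ȳ = 40.40 mm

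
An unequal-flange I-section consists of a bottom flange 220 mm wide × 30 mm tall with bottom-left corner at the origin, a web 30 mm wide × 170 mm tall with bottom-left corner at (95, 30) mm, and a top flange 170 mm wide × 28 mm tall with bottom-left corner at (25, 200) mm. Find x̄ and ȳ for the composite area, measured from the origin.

x̄ = 110.00 mm, ȳ = 103.53 mm

Part | A | x̄ᵢ | ȳᵢ | A·x̄ᵢ | A·ȳᵢ
bottom flange | 6600.00 | 110.00 | 15.00 | 726000.00 | 99000.00
web | 5100.00 | 110.00 | 115.00 | 561000.00 | 586500.00
top flange | 4760.00 | 110.00 | 214.00 | 523600.00 | 1018640.00
Σ | 16460.00 |  |  | 1810600.00 | 1704140.00
x̄ = 1810600.00 / 16460.00 = 110.00 mm
ȳ = 1704140.00 / 16460.00 = 103.53 mm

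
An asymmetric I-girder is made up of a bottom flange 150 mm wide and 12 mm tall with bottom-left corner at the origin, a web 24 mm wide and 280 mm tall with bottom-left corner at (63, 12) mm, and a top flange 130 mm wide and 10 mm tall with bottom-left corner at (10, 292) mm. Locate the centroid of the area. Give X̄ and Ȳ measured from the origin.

X̄ = 75.00 mm, Ȳ = 144.43 mm

Part | A | x̄ᵢ | ȳᵢ | A·x̄ᵢ | A·ȳᵢ
bottom flange | 1800.00 | 75.00 | 6.00 | 135000.00 | 10800.00
web | 6720.00 | 75.00 | 152.00 | 504000.00 | 1021440.00
top flange | 1300.00 | 75.00 | 297.00 | 97500.00 | 386100.00
Σ | 9820.00 |  |  | 736500.00 | 1418340.00
X̄ = 736500.00 / 9820.00 = 75.00 mm
Ȳ = 1418340.00 / 9820.00 = 144.43 mm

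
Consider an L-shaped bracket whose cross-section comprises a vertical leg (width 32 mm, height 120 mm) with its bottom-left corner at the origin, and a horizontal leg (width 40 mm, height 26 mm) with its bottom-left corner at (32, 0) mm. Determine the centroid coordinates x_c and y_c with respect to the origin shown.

x_c = 23.67 mm, y_c = 49.98 mm

vertical leg: A = 32 × 120 = 3840.00, centroid at (16.00, 60.00).
horizontal leg: A = 40 × 26 = 1040.00, centroid at (52.00, 13.00).
ΣA = 4880.00 mm², ΣAx_c = 115520.00 mm³, ΣAy_c = 243920.00 mm³.
x_c = 115520.00/4880.00 = 23.67 mm; y_c = 243920.00/4880.00 = 49.98 mm.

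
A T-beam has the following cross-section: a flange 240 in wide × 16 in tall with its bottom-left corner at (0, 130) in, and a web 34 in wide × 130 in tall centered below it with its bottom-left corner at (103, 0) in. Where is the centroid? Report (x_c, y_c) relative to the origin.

x_c = 120.00 in, y_c = 98.94 in

web: A = 34 × 130 = 4420.00, centroid at (120.00, 65.00).
flange: A = 240 × 16 = 3840.00, centroid at (120.00, 138.00).
ΣA = 8260.00 in²
ΣAx_c = (4420.00)(120.00) + (3840.00)(120.00) = 991200.00 in³
ΣAy_c = (4420.00)(65.00) + (3840.00)(138.00) = 817220.00 in³
x_c = 991200.00 / 8260.00 = 120.00 in
y_c = 817220.00 / 8260.00 = 98.94 in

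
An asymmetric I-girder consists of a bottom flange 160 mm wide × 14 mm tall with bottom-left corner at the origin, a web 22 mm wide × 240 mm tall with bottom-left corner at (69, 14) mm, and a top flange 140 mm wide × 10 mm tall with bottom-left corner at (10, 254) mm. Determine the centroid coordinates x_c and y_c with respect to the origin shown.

x_c = 80.00 mm, y_c = 121.73 mm

Part | A | x̄ᵢ | ȳᵢ | A·x̄ᵢ | A·ȳᵢ
bottom flange | 2240.00 | 80.00 | 7.00 | 179200.00 | 15680.00
web | 5280.00 | 80.00 | 134.00 | 422400.00 | 707520.00
top flange | 1400.00 | 80.00 | 259.00 | 112000.00 | 362600.00
Σ | 8920.00 |  |  | 713600.00 | 1085800.00
x_c = 713600.00 / 8920.00 = 80.00 mm
y_c = 1085800.00 / 8920.00 = 121.73 mm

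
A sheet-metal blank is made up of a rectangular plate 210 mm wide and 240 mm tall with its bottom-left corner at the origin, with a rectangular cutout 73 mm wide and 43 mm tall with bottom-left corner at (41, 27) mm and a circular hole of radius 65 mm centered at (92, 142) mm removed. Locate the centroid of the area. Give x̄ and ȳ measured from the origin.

x̄ = 112.62 mm, ȳ = 118.01 mm

plate: A = 210 × 240 = 50400.00, centroid at (105.00, 120.00).
hole 1: A = −(73 × 43) = -3139.00, centroid at (77.50, 48.50).
hole 2: A = −π·65² = -13273.23, centroid at (92.00, 142.00).
ΣA = 33987.77 mm²
ΣAx̄ = (50400.00)(105.00) + (-3139.00)(77.50) + (-13273.23)(92.00) = 3827590.44 mm³
ΣAȳ = (50400.00)(120.00) + (-3139.00)(48.50) + (-13273.23)(142.00) = 4010959.99 mm³
x̄ = 3827590.44 / 33987.77 = 112.62 mm
ȳ = 4010959.99 / 33987.77 = 118.01 mm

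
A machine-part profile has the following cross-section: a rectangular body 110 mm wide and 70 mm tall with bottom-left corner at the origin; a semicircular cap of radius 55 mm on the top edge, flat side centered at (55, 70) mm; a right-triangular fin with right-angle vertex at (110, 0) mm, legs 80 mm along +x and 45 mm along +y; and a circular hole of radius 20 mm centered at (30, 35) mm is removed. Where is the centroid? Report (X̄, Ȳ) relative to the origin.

X̄ = 68.73 mm, Ȳ = 53.56 mm

Part | A | x̄ᵢ | ȳᵢ | A·x̄ᵢ | A·ȳᵢ
rectangular body | 7700.00 | 55.00 | 35.00 | 423500.00 | 269500.00
semicircular top | 4751.66 | 55.00 | 93.34 | 261341.24 | 443532.79
triangular fin | 1800.00 | 136.67 | 15.00 | 246000.00 | 27000.00
hole | -1256.64 | 30.00 | 35.00 | -37699.11 | -43982.30
Σ | 12995.02 |  |  | 893142.13 | 696050.49
X̄ = 893142.13 / 12995.02 = 68.73 mm
Ȳ = 696050.49 / 12995.02 = 53.56 mm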